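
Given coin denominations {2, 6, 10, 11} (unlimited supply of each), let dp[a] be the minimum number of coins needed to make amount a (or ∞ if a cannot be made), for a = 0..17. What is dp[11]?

1

 a  0  1  2  3  4  5  6  7  8  9 10 11 12 13 14 15 16 17
dp  0  -  1  -  2  -  1  -  2  -  1  1  2  2  3  3  2  2
(- denotes ∞ / unreachable)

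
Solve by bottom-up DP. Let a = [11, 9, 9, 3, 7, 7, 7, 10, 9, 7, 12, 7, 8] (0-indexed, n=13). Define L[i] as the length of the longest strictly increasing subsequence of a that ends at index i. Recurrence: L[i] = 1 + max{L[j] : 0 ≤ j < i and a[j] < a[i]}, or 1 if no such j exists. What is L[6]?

2

   i    0    1    2    3    4    5    6    7    8    9   10   11   12
a[i]   11    9    9    3    7    7    7   10    9    7   12    7    8
L[i]    1    1    1    1    2    2    2    3    3    2    4    2    3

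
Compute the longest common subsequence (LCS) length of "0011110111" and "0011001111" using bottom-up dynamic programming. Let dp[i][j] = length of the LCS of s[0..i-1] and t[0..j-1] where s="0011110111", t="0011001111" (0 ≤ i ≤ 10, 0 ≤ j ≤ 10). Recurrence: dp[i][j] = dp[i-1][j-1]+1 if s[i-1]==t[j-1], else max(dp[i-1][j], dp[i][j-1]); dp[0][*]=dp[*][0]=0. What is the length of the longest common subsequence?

   ''  0  0  1  1  0  0  1  1  1  1
''  0  0  0  0  0  0  0  0  0  0  0
 0  0  1  1  1  1  1  1  1  1  1  1
 0  0  1  2  2  2  2  2  2  2  2  2
 1  0  1  2  3  3  3  3  3  3  3  3
 1  0  1  2  3  4  4  4  4  4  4  4
 1  0  1  2  3  4  4  4  5  5  5  5
 1  0  1  2  3  4  4  4  5  6  6  6
 0  0  1  2  3  4  5  5  5  6  6  6
 1  0  1  2  3  4  5  5  6  6  7  7
 1  0  1  2  3  4  5  5  6  7  7  8
 1  0  1  2  3  4  5  5  6  7  8  8

8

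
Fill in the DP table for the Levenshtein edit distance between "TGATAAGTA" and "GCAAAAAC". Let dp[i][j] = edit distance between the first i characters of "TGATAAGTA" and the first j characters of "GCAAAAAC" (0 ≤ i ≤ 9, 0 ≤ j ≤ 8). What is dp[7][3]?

5

   ''  G  C  A  A  A  A  A  C
''  0  1  2  3  4  5  6  7  8
 T  1  1  2  3  4  5  6  7  8
 G  2  1  2  3  4  5  6  7  8
 A  3  2  2  2  3  4  5  6  7
 T  4  3  3  3  3  4  5  6  7
 A  5  4  4  3  3  3  4  5  6
 A  6  5  5  4  3  3  3  4  5
 G  7  6  6  5  4  4  4  4  5
 T  8  7  7  6  5  5  5  5  5
 A  9  8  8  7  6  5  5  5  6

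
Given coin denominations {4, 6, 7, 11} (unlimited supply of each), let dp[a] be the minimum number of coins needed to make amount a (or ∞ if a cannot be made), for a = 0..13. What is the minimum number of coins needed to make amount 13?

 a  0  1  2  3  4  5  6  7  8  9 10 11 12 13
dp  0  -  -  -  1  -  1  1  2  -  2  1  2  2
(- denotes ∞ / unreachable)

2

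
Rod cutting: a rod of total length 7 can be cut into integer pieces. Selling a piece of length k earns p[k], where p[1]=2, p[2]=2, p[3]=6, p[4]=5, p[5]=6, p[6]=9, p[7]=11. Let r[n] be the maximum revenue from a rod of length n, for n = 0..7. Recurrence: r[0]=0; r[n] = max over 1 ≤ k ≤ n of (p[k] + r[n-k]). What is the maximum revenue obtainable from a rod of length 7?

   n    0    1    2    3    4    5    6    7
r[n]    0    2    4    6    8   10   12   14

14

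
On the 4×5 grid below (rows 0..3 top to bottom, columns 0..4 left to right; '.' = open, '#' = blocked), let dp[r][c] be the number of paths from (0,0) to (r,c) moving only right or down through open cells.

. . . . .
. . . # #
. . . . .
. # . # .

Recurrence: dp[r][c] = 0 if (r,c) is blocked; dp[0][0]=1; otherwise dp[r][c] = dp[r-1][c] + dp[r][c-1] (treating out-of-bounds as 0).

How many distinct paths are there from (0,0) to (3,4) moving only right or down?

6

r\c   0   1   2   3   4
  0   1   1   1   1   1
  1   1   2   3   0   0
  2   1   3   6   6   6
  3   1   0   6   0   6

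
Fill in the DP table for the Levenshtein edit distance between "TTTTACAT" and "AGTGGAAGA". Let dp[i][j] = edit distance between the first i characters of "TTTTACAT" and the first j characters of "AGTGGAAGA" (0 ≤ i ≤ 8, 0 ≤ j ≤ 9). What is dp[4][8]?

   ''  A  G  T  G  G  A  A  G  A
''  0  1  2  3  4  5  6  7  8  9
 T  1  1  2  2  3  4  5  6  7  8
 T  2  2  2  2  3  4  5  6  7  8
 T  3  3  3  2  3  4  5  6  7  8
 T  4  4  4  3  3  4  5  6  7  8
 A  5  4  5  4  4  4  4  5  6  7
 C  6  5  5  5  5  5  5  5  6  7
 A  7  6  6  6  6  6  5  5  6  6
 T  8  7  7  6  7  7  6  6  6  7

7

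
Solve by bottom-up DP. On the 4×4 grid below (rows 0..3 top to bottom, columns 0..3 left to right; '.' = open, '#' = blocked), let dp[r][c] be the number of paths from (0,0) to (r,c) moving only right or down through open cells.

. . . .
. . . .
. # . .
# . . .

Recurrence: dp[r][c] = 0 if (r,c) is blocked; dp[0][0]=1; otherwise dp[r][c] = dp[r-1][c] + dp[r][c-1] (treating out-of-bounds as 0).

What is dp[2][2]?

3

r\c   0   1   2   3
  0   1   1   1   1
  1   1   2   3   4
  2   1   0   3   7
  3   0   0   3  10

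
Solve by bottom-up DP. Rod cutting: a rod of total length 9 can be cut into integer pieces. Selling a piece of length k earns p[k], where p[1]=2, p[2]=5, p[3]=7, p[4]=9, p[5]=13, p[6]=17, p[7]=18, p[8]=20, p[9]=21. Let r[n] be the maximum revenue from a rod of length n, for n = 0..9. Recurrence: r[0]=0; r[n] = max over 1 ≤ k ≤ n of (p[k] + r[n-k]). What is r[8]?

   n    0    1    2    3    4    5    6    7    8    9
r[n]    0    2    5    7   10   13   17   19   22   24

22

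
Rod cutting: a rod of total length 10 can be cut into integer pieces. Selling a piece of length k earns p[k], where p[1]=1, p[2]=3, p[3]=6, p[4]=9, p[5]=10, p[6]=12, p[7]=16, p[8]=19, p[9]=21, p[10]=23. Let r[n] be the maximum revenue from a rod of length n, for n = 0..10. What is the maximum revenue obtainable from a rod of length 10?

   n    0    1    2    3    4    5    6    7    8    9   10
r[n]    0    1    3    6    9   10   12   16   19   21   23

23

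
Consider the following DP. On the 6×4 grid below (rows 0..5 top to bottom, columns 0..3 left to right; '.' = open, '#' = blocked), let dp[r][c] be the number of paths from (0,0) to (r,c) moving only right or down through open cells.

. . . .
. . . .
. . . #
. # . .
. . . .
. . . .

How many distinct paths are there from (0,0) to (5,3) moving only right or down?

r\c   0   1   2   3
  0   1   1   1   1
  1   1   2   3   4
  2   1   3   6   0
  3   1   0   6   6
  4   1   1   7  13
  5   1   2   9  22

22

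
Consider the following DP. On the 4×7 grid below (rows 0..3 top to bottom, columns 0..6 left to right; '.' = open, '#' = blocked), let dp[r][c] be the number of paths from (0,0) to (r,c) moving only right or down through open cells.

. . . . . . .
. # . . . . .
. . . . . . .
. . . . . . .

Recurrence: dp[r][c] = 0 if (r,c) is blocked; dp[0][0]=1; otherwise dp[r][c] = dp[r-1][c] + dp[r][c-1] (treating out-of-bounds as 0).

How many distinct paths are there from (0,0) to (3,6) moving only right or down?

r\c   0   1   2   3   4   5   6
  0   1   1   1   1   1   1   1
  1   1   0   1   2   3   4   5
  2   1   1   2   4   7  11  16
  3   1   2   4   8  15  26  42

42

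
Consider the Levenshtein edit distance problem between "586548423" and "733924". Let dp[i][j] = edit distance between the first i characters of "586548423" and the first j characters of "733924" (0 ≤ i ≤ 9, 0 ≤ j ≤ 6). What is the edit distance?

8

   ''  7  3  3  9  2  4
''  0  1  2  3  4  5  6
 5  1  1  2  3  4  5  6
 8  2  2  2  3  4  5  6
 6  3  3  3  3  4  5  6
 5  4  4  4  4  4  5  6
 4  5  5  5  5  5  5  5
 8  6  6  6  6  6  6  6
 4  7  7  7  7  7  7  6
 2  8  8  8  8  8  7  7
 3  9  9  8  8  9  8  8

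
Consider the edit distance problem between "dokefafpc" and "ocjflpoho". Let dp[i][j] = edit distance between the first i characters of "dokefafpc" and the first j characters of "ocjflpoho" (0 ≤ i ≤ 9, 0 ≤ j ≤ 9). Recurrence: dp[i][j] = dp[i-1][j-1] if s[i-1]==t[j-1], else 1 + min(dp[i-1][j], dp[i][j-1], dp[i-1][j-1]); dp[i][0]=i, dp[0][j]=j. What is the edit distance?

8

   ''  o  c  j  f  l  p  o  h  o
''  0  1  2  3  4  5  6  7  8  9
 d  1  1  2  3  4  5  6  7  8  9
 o  2  1  2  3  4  5  6  6  7  8
 k  3  2  2  3  4  5  6  7  7  8
 e  4  3  3  3  4  5  6  7  8  8
 f  5  4  4  4  3  4  5  6  7  8
 a  6  5  5  5  4  4  5  6  7  8
 f  7  6  6  6  5  5  5  6  7  8
 p  8  7  7  7  6  6  5  6  7  8
 c  9  8  7  8  7  7  6  6  7  8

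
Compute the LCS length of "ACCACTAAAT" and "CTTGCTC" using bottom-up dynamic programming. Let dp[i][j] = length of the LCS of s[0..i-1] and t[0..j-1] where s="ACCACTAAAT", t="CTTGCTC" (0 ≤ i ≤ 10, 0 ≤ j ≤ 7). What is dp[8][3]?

   ''  C  T  T  G  C  T  C
''  0  0  0  0  0  0  0  0
 A  0  0  0  0  0  0  0  0
 C  0  1  1  1  1  1  1  1
 C  0  1  1  1  1  2  2  2
 A  0  1  1  1  1  2  2  2
 C  0  1  1  1  1  2  2  3
 T  0  1  2  2  2  2  3  3
 A  0  1  2  2  2  2  3  3
 A  0  1  2  2  2  2  3  3
 A  0  1  2  2  2  2  3  3
 T  0  1  2  3  3  3  3  3

2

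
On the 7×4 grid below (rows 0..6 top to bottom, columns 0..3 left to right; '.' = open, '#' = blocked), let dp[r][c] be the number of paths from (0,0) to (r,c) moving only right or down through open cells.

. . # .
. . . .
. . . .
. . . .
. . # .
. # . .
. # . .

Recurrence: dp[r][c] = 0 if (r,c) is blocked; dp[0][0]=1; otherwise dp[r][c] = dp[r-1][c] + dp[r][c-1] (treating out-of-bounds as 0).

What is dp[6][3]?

r\c   0   1   2   3
  0   1   1   0   0
  1   1   2   2   2
  2   1   3   5   7
  3   1   4   9  16
  4   1   5   0  16
  5   1   0   0  16
  6   1   0   0  16

16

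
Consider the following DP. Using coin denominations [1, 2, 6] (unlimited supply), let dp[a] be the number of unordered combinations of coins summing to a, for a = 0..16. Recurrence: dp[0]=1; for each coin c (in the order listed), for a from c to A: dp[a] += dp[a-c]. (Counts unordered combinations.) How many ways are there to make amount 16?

18

after  coin     0     1     2     3     4     5     6     7     8     9    10    11    12    13    14    15    16
          1     1     1     1     1     1     1     1     1     1     1     1     1     1     1     1     1     1
          2     1     1     2     2     3     3     4     4     5     5     6     6     7     7     8     8     9
          6     1     1     2     2     3     3     5     5     7     7     9     9    12    12    15    15    18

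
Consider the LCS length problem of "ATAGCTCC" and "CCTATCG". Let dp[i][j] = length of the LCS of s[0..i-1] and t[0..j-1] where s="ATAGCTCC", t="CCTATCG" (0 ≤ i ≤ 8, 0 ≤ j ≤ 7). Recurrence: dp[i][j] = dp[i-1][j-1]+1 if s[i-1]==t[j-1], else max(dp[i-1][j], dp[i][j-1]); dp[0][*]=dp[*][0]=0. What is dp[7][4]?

2

   ''  C  C  T  A  T  C  G
''  0  0  0  0  0  0  0  0
 A  0  0  0  0  1  1  1  1
 T  0  0  0  1  1  2  2  2
 A  0  0  0  1  2  2  2  2
 G  0  0  0  1  2  2  2  3
 C  0  1  1  1  2  2  3  3
 T  0  1  1  2  2  3  3  3
 C  0  1  2  2  2  3  4  4
 C  0  1  2  2  2  3  4  4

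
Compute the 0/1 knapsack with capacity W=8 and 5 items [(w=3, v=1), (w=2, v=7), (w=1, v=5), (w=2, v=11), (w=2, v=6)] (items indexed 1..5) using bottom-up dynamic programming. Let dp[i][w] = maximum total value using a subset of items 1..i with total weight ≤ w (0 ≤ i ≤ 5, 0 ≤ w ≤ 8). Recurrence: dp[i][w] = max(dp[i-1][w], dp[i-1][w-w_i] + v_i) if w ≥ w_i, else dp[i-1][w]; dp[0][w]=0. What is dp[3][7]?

13

i\w   0   1   2   3   4   5   6   7   8
  0   0   0   0   0   0   0   0   0   0
  1   0   0   0   1   1   1   1   1   1
  2   0   0   7   7   7   8   8   8   8
  3   0   5   7  12  12  12  13  13  13
  4   0   5  11  16  18  23  23  23  24
  5   0   5  11  16  18  23  24  29  29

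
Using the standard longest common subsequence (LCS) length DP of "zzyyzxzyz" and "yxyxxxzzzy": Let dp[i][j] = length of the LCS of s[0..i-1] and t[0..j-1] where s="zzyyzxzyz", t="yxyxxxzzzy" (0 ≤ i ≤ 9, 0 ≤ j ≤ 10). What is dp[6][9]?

   ''  y  x  y  x  x  x  z  z  z  y
''  0  0  0  0  0  0  0  0  0  0  0
 z  0  0  0  0  0  0  0  1  1  1  1
 z  0  0  0  0  0  0  0  1  2  2  2
 y  0  1  1  1  1  1  1  1  2  2  3
 y  0  1  1  2  2  2  2  2  2  2  3
 z  0  1  1  2  2  2  2  3  3  3  3
 x  0  1  2  2  3  3  3  3  3  3  3
 z  0  1  2  2  3  3  3  4  4  4  4
 y  0  1  2  3  3  3  3  4  4  4  5
 z  0  1  2  3  3  3  3  4  5  5  5

3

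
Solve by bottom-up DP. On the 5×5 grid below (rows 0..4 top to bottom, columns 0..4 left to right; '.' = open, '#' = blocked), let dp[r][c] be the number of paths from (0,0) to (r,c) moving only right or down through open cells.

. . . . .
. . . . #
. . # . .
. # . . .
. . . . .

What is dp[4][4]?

r\c   0   1   2   3   4
  0   1   1   1   1   1
  1   1   2   3   4   0
  2   1   3   0   4   4
  3   1   0   0   4   8
  4   1   1   1   5  13

13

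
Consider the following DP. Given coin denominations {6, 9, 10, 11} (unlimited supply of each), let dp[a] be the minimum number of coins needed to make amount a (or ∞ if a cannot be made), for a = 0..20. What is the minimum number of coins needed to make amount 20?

 a  0  1  2  3  4  5  6  7  8  9 10 11 12 13 14 15 16 17 18 19 20
dp  0  -  -  -  -  -  1  -  -  1  1  1  2  -  -  2  2  2  2  2  2
(- denotes ∞ / unreachable)

2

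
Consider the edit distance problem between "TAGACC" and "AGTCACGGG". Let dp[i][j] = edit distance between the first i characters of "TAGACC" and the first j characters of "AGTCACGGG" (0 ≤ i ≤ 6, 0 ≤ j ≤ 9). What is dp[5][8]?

5

   ''  A  G  T  C  A  C  G  G  G
''  0  1  2  3  4  5  6  7  8  9
 T  1  1  2  2  3  4  5  6  7  8
 A  2  1  2  3  3  3  4  5  6  7
 G  3  2  1  2  3  4  4  4  5  6
 A  4  3  2  2  3  3  4  5  5  6
 C  5  4  3  3  2  3  3  4  5  6
 C  6  5  4  4  3  3  3  4  5  6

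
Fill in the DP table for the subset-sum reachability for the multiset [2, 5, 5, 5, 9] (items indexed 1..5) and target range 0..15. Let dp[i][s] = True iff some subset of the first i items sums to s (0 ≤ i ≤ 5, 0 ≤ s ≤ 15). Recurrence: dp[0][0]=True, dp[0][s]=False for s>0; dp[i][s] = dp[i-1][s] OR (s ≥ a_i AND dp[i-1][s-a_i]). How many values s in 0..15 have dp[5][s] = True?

i\s   0   1   2   3   4   5   6   7   8   9  10  11  12  13  14  15
  0   T   F   F   F   F   F   F   F   F   F   F   F   F   F   F   F
  1   T   F   T   F   F   F   F   F   F   F   F   F   F   F   F   F
  2   T   F   T   F   F   T   F   T   F   F   F   F   F   F   F   F
  3   T   F   T   F   F   T   F   T   F   F   T   F   T   F   F   F
  4   T   F   T   F   F   T   F   T   F   F   T   F   T   F   F   T
  5   T   F   T   F   F   T   F   T   F   T   T   T   T   F   T   T

10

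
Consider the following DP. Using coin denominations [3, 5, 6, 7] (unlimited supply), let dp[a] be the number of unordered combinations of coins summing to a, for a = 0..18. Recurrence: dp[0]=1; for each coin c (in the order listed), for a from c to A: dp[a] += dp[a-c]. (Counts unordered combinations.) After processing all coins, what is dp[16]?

after  coin     0     1     2     3     4     5     6     7     8     9    10    11    12    13    14    15    16    17    18
          3     1     0     0     1     0     0     1     0     0     1     0     0     1     0     0     1     0     0     1
          5     1     0     0     1     0     1     1     0     1     1     1     1     1     1     1     2     1     1     2
          6     1     0     0     1     0     1     2     0     1     2     1     2     3     1     2     4     2     3     5
          7     1     0     0     1     0     1     2     1     1     2     2     2     4     3     3     5     4     5     7

4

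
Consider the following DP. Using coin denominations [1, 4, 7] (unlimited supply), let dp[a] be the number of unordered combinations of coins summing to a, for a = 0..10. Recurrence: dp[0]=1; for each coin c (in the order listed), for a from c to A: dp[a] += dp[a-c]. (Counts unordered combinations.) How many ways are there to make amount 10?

4

after  coin     0     1     2     3     4     5     6     7     8     9    10
          1     1     1     1     1     1     1     1     1     1     1     1
          4     1     1     1     1     2     2     2     2     3     3     3
          7     1     1     1     1     2     2     2     3     4     4     4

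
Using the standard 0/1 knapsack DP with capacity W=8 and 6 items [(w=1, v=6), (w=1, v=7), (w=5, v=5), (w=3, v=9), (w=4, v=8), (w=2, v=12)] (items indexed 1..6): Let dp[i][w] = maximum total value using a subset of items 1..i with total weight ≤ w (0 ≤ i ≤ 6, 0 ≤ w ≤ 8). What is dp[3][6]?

13

i\w   0   1   2   3   4   5   6   7   8
  0   0   0   0   0   0   0   0   0   0
  1   0   6   6   6   6   6   6   6   6
  2   0   7  13  13  13  13  13  13  13
  3   0   7  13  13  13  13  13  18  18
  4   0   7  13  13  16  22  22  22  22
  5   0   7  13  13  16  22  22  22  24
  6   0   7  13  19  25  25  28  34  34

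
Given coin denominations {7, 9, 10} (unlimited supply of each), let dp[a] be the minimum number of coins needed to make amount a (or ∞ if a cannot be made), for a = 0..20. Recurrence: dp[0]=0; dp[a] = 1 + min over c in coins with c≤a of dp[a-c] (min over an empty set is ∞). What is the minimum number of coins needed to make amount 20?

2

 a  0  1  2  3  4  5  6  7  8  9 10 11 12 13 14 15 16 17 18 19 20
dp  0  -  -  -  -  -  -  1  -  1  1  -  -  -  2  -  2  2  2  2  2
(- denotes ∞ / unreachable)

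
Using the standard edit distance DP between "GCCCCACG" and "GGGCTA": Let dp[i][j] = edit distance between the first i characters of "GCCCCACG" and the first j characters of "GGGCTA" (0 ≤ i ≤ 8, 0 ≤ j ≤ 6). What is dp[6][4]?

4

   ''  G  G  G  C  T  A
''  0  1  2  3  4  5  6
 G  1  0  1  2  3  4  5
 C  2  1  1  2  2  3  4
 C  3  2  2  2  2  3  4
 C  4  3  3  3  2  3  4
 C  5  4  4  4  3  3  4
 A  6  5  5  5  4  4  3
 C  7  6  6  6  5  5  4
 G  8  7  6  6  6  6  5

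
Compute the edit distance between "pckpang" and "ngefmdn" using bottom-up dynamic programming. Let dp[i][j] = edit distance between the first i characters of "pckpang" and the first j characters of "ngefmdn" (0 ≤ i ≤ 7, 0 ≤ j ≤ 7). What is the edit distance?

   ''  n  g  e  f  m  d  n
''  0  1  2  3  4  5  6  7
 p  1  1  2  3  4  5  6  7
 c  2  2  2  3  4  5  6  7
 k  3  3  3  3  4  5  6  7
 p  4  4  4  4  4  5  6  7
 a  5  5  5  5  5  5  6  7
 n  6  5  6  6  6  6  6  6
 g  7  6  5  6  7  7  7  7

7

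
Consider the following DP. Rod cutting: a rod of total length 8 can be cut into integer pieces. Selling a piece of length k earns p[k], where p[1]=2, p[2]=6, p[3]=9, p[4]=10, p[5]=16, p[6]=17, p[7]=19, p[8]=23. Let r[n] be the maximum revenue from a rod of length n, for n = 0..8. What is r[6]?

   n    0    1    2    3    4    5    6    7    8
r[n]    0    2    6    9   12   16   18   22   25

18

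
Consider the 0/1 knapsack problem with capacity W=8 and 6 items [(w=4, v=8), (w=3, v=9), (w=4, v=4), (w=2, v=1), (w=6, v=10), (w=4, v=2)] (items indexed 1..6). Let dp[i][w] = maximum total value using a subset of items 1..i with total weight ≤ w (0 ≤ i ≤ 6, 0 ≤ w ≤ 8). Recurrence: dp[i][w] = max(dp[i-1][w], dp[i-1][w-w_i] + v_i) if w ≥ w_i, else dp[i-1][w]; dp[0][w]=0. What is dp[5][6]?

10

i\w   0   1   2   3   4   5   6   7   8
  0   0   0   0   0   0   0   0   0   0
  1   0   0   0   0   8   8   8   8   8
  2   0   0   0   9   9   9   9  17  17
  3   0   0   0   9   9   9   9  17  17
  4   0   0   1   9   9  10  10  17  17
  5   0   0   1   9   9  10  10  17  17
  6   0   0   1   9   9  10  10  17  17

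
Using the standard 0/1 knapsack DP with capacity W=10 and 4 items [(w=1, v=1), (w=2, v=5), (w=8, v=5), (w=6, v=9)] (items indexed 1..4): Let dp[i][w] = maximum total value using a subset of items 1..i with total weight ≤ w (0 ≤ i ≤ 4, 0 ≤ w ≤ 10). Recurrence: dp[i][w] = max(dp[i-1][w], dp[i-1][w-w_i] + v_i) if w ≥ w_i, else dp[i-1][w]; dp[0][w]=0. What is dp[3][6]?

i\w   0   1   2   3   4   5   6   7   8   9  10
  0   0   0   0   0   0   0   0   0   0   0   0
  1   0   1   1   1   1   1   1   1   1   1   1
  2   0   1   5   6   6   6   6   6   6   6   6
  3   0   1   5   6   6   6   6   6   6   6  10
  4   0   1   5   6   6   6   9  10  14  15  15

6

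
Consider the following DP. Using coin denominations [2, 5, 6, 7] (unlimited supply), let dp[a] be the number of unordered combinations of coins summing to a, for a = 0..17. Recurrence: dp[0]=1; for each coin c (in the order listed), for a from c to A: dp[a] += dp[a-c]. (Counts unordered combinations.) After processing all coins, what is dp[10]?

3

after  coin     0     1     2     3     4     5     6     7     8     9    10    11    12    13    14    15    16    17
          2     1     0     1     0     1     0     1     0     1     0     1     0     1     0     1     0     1     0
          5     1     0     1     0     1     1     1     1     1     1     2     1     2     1     2     2     2     2
          6     1     0     1     0     1     1     2     1     2     1     3     2     4     2     4     3     5     4
          7     1     0     1     0     1     1     2     2     2     2     3     3     5     4     6     5     7     7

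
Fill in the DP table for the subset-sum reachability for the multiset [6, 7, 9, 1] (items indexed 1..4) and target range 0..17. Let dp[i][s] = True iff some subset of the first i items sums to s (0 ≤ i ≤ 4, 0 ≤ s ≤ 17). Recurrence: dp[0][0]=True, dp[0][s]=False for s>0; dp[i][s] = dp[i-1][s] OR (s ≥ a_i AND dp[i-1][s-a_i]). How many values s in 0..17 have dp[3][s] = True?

i\s   0   1   2   3   4   5   6   7   8   9  10  11  12  13  14  15  16  17
  0   T   F   F   F   F   F   F   F   F   F   F   F   F   F   F   F   F   F
  1   T   F   F   F   F   F   T   F   F   F   F   F   F   F   F   F   F   F
  2   T   F   F   F   F   F   T   T   F   F   F   F   F   T   F   F   F   F
  3   T   F   F   F   F   F   T   T   F   T   F   F   F   T   F   T   T   F
  4   T   T   F   F   F   F   T   T   T   T   T   F   F   T   T   T   T   T

7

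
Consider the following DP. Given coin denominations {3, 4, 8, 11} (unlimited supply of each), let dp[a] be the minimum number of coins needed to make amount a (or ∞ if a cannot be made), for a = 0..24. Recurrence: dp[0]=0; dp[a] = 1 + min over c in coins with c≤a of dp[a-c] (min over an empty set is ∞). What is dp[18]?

3

 a  0  1  2  3  4  5  6  7  8  9 10 11 12 13 14 15 16 17 18 19 20 21 22 23 24
dp  0  -  -  1  1  -  2  2  1  3  3  1  2  4  2  2  2  3  3  2  3  4  2  3  3
(- denotes ∞ / unreachable)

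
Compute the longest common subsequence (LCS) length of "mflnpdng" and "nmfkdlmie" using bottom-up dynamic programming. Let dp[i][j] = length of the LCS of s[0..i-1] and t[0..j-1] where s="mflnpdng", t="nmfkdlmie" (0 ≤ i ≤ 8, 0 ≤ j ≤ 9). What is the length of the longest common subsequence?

   ''  n  m  f  k  d  l  m  i  e
''  0  0  0  0  0  0  0  0  0  0
 m  0  0  1  1  1  1  1  1  1  1
 f  0  0  1  2  2  2  2  2  2  2
 l  0  0  1  2  2  2  3  3  3  3
 n  0  1  1  2  2  2  3  3  3  3
 p  0  1  1  2  2  2  3  3  3  3
 d  0  1  1  2  2  3  3  3  3  3
 n  0  1  1  2  2  3  3  3  3  3
 g  0  1  1  2  2  3  3  3  3  3

3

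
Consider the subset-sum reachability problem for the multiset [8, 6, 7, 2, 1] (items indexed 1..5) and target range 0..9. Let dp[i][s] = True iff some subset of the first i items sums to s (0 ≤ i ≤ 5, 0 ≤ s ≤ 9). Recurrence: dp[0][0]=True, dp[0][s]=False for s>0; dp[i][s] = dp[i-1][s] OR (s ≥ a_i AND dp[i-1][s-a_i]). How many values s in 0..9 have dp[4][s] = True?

6

i\s   0   1   2   3   4   5   6   7   8   9
  0   T   F   F   F   F   F   F   F   F   F
  1   T   F   F   F   F   F   F   F   T   F
  2   T   F   F   F   F   F   T   F   T   F
  3   T   F   F   F   F   F   T   T   T   F
  4   T   F   T   F   F   F   T   T   T   T
  5   T   T   T   T   F   F   T   T   T   T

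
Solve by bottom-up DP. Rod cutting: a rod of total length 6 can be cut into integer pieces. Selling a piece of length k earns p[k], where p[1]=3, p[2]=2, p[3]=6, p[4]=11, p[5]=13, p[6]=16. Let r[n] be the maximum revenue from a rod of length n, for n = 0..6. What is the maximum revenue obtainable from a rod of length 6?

18

   n    0    1    2    3    4    5    6
r[n]    0    3    6    9   12   15   18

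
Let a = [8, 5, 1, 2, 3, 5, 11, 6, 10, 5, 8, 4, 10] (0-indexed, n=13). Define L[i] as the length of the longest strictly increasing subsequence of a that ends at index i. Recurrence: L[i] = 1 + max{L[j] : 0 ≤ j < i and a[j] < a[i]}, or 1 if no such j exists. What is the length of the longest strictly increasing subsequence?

   i    0    1    2    3    4    5    6    7    8    9   10   11   12
a[i]    8    5    1    2    3    5   11    6   10    5    8    4   10
L[i]    1    1    1    2    3    4    5    5    6    4    6    4    7

7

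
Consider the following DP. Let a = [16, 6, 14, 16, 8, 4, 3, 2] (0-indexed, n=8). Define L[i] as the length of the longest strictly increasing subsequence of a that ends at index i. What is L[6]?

1

   i    0    1    2    3    4    5    6    7
a[i]   16    6   14   16    8    4    3    2
L[i]    1    1    2    3    2    1    1    1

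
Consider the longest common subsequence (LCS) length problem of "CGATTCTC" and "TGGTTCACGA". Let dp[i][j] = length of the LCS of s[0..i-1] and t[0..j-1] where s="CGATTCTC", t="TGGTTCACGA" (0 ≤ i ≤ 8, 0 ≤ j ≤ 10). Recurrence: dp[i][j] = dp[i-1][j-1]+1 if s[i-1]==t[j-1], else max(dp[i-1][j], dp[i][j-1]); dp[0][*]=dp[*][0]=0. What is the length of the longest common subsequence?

5

   ''  T  G  G  T  T  C  A  C  G  A
''  0  0  0  0  0  0  0  0  0  0  0
 C  0  0  0  0  0  0  1  1  1  1  1
 G  0  0  1  1  1  1  1  1  1  2  2
 A  0  0  1  1  1  1  1  2  2  2  3
 T  0  1  1  1  2  2  2  2  2  2  3
 T  0  1  1  1  2  3  3  3  3  3  3
 C  0  1  1  1  2  3  4  4  4  4  4
 T  0  1  1  1  2  3  4  4  4  4  4
 C  0  1  1  1  2  3  4  4  5  5  5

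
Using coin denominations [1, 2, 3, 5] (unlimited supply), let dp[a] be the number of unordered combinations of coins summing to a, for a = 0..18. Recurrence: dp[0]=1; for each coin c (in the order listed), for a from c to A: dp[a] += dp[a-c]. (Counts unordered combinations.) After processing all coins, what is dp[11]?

24

after  coin     0     1     2     3     4     5     6     7     8     9    10    11    12    13    14    15    16    17    18
          1     1     1     1     1     1     1     1     1     1     1     1     1     1     1     1     1     1     1     1
          2     1     1     2     2     3     3     4     4     5     5     6     6     7     7     8     8     9     9    10
          3     1     1     2     3     4     5     7     8    10    12    14    16    19    21    24    27    30    33    37
          5     1     1     2     3     4     6     8    10    13    16    20    24    29    34    40    47    54    62    71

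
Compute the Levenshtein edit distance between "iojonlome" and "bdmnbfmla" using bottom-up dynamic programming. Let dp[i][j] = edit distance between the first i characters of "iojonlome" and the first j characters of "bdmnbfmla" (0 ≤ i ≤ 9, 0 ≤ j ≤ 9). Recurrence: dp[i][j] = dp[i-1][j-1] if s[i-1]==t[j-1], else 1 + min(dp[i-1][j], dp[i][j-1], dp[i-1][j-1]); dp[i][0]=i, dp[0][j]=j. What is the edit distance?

8

   ''  b  d  m  n  b  f  m  l  a
''  0  1  2  3  4  5  6  7  8  9
 i  1  1  2  3  4  5  6  7  8  9
 o  2  2  2  3  4  5  6  7  8  9
 j  3  3  3  3  4  5  6  7  8  9
 o  4  4  4  4  4  5  6  7  8  9
 n  5  5  5  5  4  5  6  7  8  9
 l  6  6  6  6  5  5  6  7  7  8
 o  7  7  7  7  6  6  6  7  8  8
 m  8  8  8  7  7  7  7  6  7  8
 e  9  9  9  8  8  8  8  7  7  8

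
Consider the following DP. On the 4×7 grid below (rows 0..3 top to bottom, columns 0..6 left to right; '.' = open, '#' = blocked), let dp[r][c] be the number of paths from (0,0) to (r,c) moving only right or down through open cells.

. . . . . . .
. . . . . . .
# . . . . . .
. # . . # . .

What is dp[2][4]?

r\c   0   1   2   3   4   5   6
  0   1   1   1   1   1   1   1
  1   1   2   3   4   5   6   7
  2   0   2   5   9  14  20  27
  3   0   0   5  14   0  20  47

14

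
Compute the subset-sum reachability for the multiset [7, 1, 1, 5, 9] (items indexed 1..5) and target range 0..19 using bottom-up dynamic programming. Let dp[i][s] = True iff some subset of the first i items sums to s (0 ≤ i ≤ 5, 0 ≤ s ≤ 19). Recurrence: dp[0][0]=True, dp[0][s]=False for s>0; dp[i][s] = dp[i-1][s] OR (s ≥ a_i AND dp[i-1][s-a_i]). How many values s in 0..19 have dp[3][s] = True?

i\s   0   1   2   3   4   5   6   7   8   9  10  11  12  13  14  15  16  17  18  19
  0   T   F   F   F   F   F   F   F   F   F   F   F   F   F   F   F   F   F   F   F
  1   T   F   F   F   F   F   F   T   F   F   F   F   F   F   F   F   F   F   F   F
  2   T   T   F   F   F   F   F   T   T   F   F   F   F   F   F   F   F   F   F   F
  3   T   T   T   F   F   F   F   T   T   T   F   F   F   F   F   F   F   F   F   F
  4   T   T   T   F   F   T   T   T   T   T   F   F   T   T   T   F   F   F   F   F
  5   T   T   T   F   F   T   T   T   T   T   T   T   T   T   T   T   T   T   T   F

6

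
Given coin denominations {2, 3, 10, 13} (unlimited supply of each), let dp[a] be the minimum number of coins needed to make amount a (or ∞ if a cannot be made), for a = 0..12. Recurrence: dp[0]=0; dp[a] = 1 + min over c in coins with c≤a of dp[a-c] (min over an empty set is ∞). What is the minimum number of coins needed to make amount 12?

 a  0  1  2  3  4  5  6  7  8  9 10 11 12
dp  0  -  1  1  2  2  2  3  3  3  1  4  2
(- denotes ∞ / unreachable)

2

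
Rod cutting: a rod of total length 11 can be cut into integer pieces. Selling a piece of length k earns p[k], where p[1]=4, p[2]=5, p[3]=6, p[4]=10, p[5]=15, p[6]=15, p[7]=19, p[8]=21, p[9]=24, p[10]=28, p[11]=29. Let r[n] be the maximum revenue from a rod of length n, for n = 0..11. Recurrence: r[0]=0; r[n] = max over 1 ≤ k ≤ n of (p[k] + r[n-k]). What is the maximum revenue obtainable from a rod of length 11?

44

   n    0    1    2    3    4    5    6    7    8    9   10   11
r[n]    0    4    8   12   16   20   24   28   32   36   40   44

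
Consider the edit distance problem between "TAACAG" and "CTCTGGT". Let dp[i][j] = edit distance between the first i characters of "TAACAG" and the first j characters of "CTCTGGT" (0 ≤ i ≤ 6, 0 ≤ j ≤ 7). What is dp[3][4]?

3

   ''  C  T  C  T  G  G  T
''  0  1  2  3  4  5  6  7
 T  1  1  1  2  3  4  5  6
 A  2  2  2  2  3  4  5  6
 A  3  3  3  3  3  4  5  6
 C  4  3  4  3  4  4  5  6
 A  5  4  4  4  4  5  5  6
 G  6  5  5  5  5  4  5  6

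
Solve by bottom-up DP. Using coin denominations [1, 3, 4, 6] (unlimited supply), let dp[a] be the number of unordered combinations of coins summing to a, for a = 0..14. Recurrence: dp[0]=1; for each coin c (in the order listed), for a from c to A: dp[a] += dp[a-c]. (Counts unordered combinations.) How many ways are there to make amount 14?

after  coin     0     1     2     3     4     5     6     7     8     9    10    11    12    13    14
          1     1     1     1     1     1     1     1     1     1     1     1     1     1     1     1
          3     1     1     1     2     2     2     3     3     3     4     4     4     5     5     5
          4     1     1     1     2     3     3     4     5     6     7     8     9    11    12    13
          6     1     1     1     2     3     3     5     6     7     9    11    12    16    18    20

20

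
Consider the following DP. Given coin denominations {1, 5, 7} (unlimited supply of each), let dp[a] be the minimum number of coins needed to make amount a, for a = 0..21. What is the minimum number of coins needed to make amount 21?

 a  0  1  2  3  4  5  6  7  8  9 10 11 12 13 14 15 16 17 18 19 20 21
dp  0  1  2  3  4  1  2  1  2  3  2  3  2  3  2  3  4  3  4  3  4  3

3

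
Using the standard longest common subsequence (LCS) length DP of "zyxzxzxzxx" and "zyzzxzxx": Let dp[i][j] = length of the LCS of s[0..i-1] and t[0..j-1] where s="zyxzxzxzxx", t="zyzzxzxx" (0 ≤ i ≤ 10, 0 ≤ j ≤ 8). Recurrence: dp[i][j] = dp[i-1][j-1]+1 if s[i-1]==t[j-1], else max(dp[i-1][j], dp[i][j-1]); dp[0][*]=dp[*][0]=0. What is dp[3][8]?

   ''  z  y  z  z  x  z  x  x
''  0  0  0  0  0  0  0  0  0
 z  0  1  1  1  1  1  1  1  1
 y  0  1  2  2  2  2  2  2  2
 x  0  1  2  2  2  3  3  3  3
 z  0  1  2  3  3  3  4  4  4
 x  0  1  2  3  3  4  4  5  5
 z  0  1  2  3  4  4  5  5  5
 x  0  1  2  3  4  5  5  6  6
 z  0  1  2  3  4  5  6  6  6
 x  0  1  2  3  4  5  6  7  7
 x  0  1  2  3  4  5  6  7  8

3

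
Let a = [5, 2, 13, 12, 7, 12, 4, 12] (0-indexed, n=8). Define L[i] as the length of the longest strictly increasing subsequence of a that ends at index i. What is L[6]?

   i    0    1    2    3    4    5    6    7
a[i]    5    2   13   12    7   12    4   12
L[i]    1    1    2    2    2    3    2    3

2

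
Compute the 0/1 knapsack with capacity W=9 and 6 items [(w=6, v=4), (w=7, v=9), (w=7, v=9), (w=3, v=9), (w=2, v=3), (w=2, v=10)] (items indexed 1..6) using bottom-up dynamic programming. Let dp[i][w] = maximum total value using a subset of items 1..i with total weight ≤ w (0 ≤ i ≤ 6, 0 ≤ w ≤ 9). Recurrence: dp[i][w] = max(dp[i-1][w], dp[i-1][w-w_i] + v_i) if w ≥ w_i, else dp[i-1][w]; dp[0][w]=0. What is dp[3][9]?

i\w   0   1   2   3   4   5   6   7   8   9
  0   0   0   0   0   0   0   0   0   0   0
  1   0   0   0   0   0   0   4   4   4   4
  2   0   0   0   0   0   0   4   9   9   9
  3   0   0   0   0   0   0   4   9   9   9
  4   0   0   0   9   9   9   9   9   9  13
  5   0   0   3   9   9  12  12  12  12  13
  6   0   0  10  10  13  19  19  22  22  22

9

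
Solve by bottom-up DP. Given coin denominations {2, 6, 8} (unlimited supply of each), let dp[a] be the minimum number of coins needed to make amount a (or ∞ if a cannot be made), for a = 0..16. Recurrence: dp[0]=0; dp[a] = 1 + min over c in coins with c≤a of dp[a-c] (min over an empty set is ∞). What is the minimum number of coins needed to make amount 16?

 a  0  1  2  3  4  5  6  7  8  9 10 11 12 13 14 15 16
dp  0  -  1  -  2  -  1  -  1  -  2  -  2  -  2  -  2
(- denotes ∞ / unreachable)

2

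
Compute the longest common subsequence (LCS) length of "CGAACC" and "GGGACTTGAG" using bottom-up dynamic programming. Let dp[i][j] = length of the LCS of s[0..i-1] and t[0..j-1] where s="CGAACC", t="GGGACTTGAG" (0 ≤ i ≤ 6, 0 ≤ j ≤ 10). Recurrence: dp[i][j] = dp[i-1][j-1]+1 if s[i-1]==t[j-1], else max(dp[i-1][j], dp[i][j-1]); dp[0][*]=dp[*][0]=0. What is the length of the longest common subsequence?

3

   ''  G  G  G  A  C  T  T  G  A  G
''  0  0  0  0  0  0  0  0  0  0  0
 C  0  0  0  0  0  1  1  1  1  1  1
 G  0  1  1  1  1  1  1  1  2  2  2
 A  0  1  1  1  2  2  2  2  2  3  3
 A  0  1  1  1  2  2  2  2  2  3  3
 C  0  1  1  1  2  3  3  3  3  3  3
 C  0  1  1  1  2  3  3  3  3  3  3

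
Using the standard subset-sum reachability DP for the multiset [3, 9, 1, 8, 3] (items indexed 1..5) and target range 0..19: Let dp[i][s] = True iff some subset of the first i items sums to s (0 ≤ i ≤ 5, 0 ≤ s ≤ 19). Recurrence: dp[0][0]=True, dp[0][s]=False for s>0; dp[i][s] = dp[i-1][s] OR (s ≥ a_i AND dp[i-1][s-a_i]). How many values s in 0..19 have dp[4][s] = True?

i\s   0   1   2   3   4   5   6   7   8   9  10  11  12  13  14  15  16  17  18  19
  0   T   F   F   F   F   F   F   F   F   F   F   F   F   F   F   F   F   F   F   F
  1   T   F   F   T   F   F   F   F   F   F   F   F   F   F   F   F   F   F   F   F
  2   T   F   F   T   F   F   F   F   F   T   F   F   T   F   F   F   F   F   F   F
  3   T   T   F   T   T   F   F   F   F   T   T   F   T   T   F   F   F   F   F   F
  4   T   T   F   T   T   F   F   F   T   T   T   T   T   T   F   F   F   T   T   F
  5   T   T   F   T   T   F   T   T   T   T   T   T   T   T   T   T   T   T   T   F

12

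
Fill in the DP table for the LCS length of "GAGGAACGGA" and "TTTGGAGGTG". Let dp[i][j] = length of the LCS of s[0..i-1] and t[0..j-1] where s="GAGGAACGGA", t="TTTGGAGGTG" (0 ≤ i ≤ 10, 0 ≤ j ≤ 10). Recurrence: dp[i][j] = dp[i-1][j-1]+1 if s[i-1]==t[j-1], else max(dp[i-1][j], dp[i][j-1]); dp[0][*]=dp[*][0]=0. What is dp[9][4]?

   ''  T  T  T  G  G  A  G  G  T  G
''  0  0  0  0  0  0  0  0  0  0  0
 G  0  0  0  0  1  1  1  1  1  1  1
 A  0  0  0  0  1  1  2  2  2  2  2
 G  0  0  0  0  1  2  2  3  3  3  3
 G  0  0  0  0  1  2  2  3  4  4  4
 A  0  0  0  0  1  2  3  3  4  4  4
 A  0  0  0  0  1  2  3  3  4  4  4
 C  0  0  0  0  1  2  3  3  4  4  4
 G  0  0  0  0  1  2  3  4  4  4  5
 G  0  0  0  0  1  2  3  4  5  5  5
 A  0  0  0  0  1  2  3  4  5  5  5

1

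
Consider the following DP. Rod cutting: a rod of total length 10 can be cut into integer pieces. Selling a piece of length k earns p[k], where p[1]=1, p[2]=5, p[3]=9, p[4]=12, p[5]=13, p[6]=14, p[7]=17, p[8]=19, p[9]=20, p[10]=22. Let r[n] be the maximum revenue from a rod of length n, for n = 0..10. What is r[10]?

   n    0    1    2    3    4    5    6    7    8    9   10
r[n]    0    1    5    9   12   14   18   21   24   27   30

30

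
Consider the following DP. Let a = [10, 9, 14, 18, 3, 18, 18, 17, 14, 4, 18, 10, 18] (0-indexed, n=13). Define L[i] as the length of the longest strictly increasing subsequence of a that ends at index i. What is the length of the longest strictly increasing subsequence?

   i    0    1    2    3    4    5    6    7    8    9   10   11   12
a[i]   10    9   14   18    3   18   18   17   14    4   18   10   18
L[i]    1    1    2    3    1    3    3    3    2    2    4    3    4

4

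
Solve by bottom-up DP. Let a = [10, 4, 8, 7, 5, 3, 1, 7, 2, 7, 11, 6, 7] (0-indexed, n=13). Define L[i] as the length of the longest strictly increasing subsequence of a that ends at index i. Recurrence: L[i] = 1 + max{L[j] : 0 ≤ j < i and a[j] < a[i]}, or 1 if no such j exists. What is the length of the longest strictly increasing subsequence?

   i    0    1    2    3    4    5    6    7    8    9   10   11   12
a[i]   10    4    8    7    5    3    1    7    2    7   11    6    7
L[i]    1    1    2    2    2    1    1    3    2    3    4    3    4

4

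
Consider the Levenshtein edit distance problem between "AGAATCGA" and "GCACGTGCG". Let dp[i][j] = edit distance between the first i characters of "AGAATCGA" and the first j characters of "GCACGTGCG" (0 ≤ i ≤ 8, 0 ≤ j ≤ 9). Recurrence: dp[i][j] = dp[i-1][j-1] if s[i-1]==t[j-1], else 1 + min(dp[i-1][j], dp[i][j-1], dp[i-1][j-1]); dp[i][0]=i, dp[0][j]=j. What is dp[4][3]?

   ''  G  C  A  C  G  T  G  C  G
''  0  1  2  3  4  5  6  7  8  9
 A  1  1  2  2  3  4  5  6  7  8
 G  2  1  2  3  3  3  4  5  6  7
 A  3  2  2  2  3  4  4  5  6  7
 A  4  3  3  2  3  4  5  5  6  7
 T  5  4  4  3  3  4  4  5  6  7
 C  6  5  4  4  3  4  5  5  5  6
 G  7  6  5  5  4  3  4  5  6  5
 A  8  7  6  5  5  4  4  5  6  6

2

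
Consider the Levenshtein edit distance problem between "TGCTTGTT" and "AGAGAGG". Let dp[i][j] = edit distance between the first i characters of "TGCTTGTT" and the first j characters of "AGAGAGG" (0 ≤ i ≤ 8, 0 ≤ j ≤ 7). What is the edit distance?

   ''  A  G  A  G  A  G  G
''  0  1  2  3  4  5  6  7
 T  1  1  2  3  4  5  6  7
 G  2  2  1  2  3  4  5  6
 C  3  3  2  2  3  4  5  6
 T  4  4  3  3  3  4  5  6
 T  5  5  4  4  4  4  5  6
 G  6  6  5  5  4  5  4  5
 T  7  7  6  6  5  5  5  5
 T  8  8  7  7  6  6  6  6

6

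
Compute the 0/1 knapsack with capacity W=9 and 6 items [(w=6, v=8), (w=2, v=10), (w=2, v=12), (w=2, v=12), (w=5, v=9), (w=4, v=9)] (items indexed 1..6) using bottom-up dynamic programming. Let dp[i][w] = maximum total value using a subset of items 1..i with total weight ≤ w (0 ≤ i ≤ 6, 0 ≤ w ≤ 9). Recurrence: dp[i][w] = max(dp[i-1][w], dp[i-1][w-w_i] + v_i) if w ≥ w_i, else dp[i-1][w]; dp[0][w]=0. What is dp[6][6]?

i\w   0   1   2   3   4   5   6   7   8   9
  0   0   0   0   0   0   0   0   0   0   0
  1   0   0   0   0   0   0   8   8   8   8
  2   0   0  10  10  10  10  10  10  18  18
  3   0   0  12  12  22  22  22  22  22  22
  4   0   0  12  12  24  24  34  34  34  34
  5   0   0  12  12  24  24  34  34  34  34
  6   0   0  12  12  24  24  34  34  34  34

34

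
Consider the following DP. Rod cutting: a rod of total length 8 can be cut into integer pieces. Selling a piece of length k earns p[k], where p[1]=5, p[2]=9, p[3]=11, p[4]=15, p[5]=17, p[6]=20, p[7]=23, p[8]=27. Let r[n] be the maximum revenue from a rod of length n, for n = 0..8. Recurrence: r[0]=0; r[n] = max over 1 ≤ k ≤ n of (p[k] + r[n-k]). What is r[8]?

   n    0    1    2    3    4    5    6    7    8
r[n]    0    5   10   15   20   25   30   35   40

40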